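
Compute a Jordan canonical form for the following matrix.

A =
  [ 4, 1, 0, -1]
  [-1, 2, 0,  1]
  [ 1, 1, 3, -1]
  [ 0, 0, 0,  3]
J_2(3) ⊕ J_1(3) ⊕ J_1(3)

The characteristic polynomial is
  det(x·I − A) = x^4 - 12*x^3 + 54*x^2 - 108*x + 81 = (x - 3)^4

Eigenvalues and multiplicities (the geometric multiplicity of λ is n − rank(A − λI), which equals the number of Jordan blocks for λ):
  λ = 3: algebraic multiplicity = 4, geometric multiplicity = 3

Determining the block sizes for each eigenvalue:
  λ = 3: 3 blocks summing to 4 forces exactly one block of size 2 and the rest size 1 → block sizes [2, 1, 1]

Assembling the blocks gives a Jordan form
J =
  [3, 1, 0, 0]
  [0, 3, 0, 0]
  [0, 0, 3, 0]
  [0, 0, 0, 3]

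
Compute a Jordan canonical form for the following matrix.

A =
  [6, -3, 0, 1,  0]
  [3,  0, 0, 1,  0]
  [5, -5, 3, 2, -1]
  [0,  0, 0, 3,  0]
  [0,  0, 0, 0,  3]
J_2(3) ⊕ J_2(3) ⊕ J_1(3)

The characteristic polynomial is
  det(x·I − A) = x^5 - 15*x^4 + 90*x^3 - 270*x^2 + 405*x - 243 = (x - 3)^5

Eigenvalues and multiplicities (the geometric multiplicity of λ is n − rank(A − λI), which equals the number of Jordan blocks for λ):
  λ = 3: algebraic multiplicity = 5, geometric multiplicity = 3

Determining the block sizes for each eigenvalue:
  λ = 3: with am = 5 and gm = 3, the partition is not yet determined (e.g. several partitions of 5 into 3 parts exist). Let N = A − (3)·I. Computing rank(N^1) = 2, rank(N^2) = 0; the number of blocks of size ≥ j is rank(N^{j−1}) − rank(N^j), giving [3, 2]. So we have 2 block(s) of size 2, 1 block(s) of size 1 → block sizes [2, 2, 1]

Assembling the blocks gives a Jordan form
J =
  [3, 1, 0, 0, 0]
  [0, 3, 0, 0, 0]
  [0, 0, 3, 1, 0]
  [0, 0, 0, 3, 0]
  [0, 0, 0, 0, 3]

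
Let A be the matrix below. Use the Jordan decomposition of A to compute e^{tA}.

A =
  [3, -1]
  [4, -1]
e^{tA} =
  [2*t*exp(t) + exp(t), -t*exp(t)]
  [4*t*exp(t), -2*t*exp(t) + exp(t)]

Strategy: write A = P · J · P⁻¹ where J is a Jordan canonical form, so e^{tA} = P · e^{tJ} · P⁻¹, and e^{tJ} can be computed block-by-block.

A has Jordan form
J =
  [1, 1]
  [0, 1]
(up to reordering of blocks).

Per-block formulas:
  For a 2×2 Jordan block J_2(1): exp(t · J_2(1)) = e^(1t)·(I + t·N), where N is the 2×2 nilpotent shift.

After assembling e^{tJ} and conjugating by P, we get:

e^{tA} =
  [2*t*exp(t) + exp(t), -t*exp(t)]
  [4*t*exp(t), -2*t*exp(t) + exp(t)]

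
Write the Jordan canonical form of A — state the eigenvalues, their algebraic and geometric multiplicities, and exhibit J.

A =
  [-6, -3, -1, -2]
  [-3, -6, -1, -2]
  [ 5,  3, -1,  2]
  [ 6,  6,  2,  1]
J_3(-3) ⊕ J_1(-3)

The characteristic polynomial is
  det(x·I − A) = x^4 + 12*x^3 + 54*x^2 + 108*x + 81 = (x + 3)^4

Eigenvalues and multiplicities (the geometric multiplicity of λ is n − rank(A − λI), which equals the number of Jordan blocks for λ):
  λ = -3: algebraic multiplicity = 4, geometric multiplicity = 2

Determining the block sizes for each eigenvalue:
  λ = -3: with am = 4 and gm = 2, the partition is not yet determined (e.g. several partitions of 4 into 2 parts exist). Let N = A − (-3)·I. Computing rank(N^1) = 2, rank(N^2) = 1, rank(N^3) = 0; the number of blocks of size ≥ j is rank(N^{j−1}) − rank(N^j), giving [2, 1, 1]. So we have 1 block(s) of size 3, 1 block(s) of size 1 → block sizes [3, 1]

Assembling the blocks gives a Jordan form
J =
  [-3,  1,  0,  0]
  [ 0, -3,  1,  0]
  [ 0,  0, -3,  0]
  [ 0,  0,  0, -3]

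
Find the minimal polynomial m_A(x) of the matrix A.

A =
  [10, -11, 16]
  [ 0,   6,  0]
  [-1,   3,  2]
x^3 - 18*x^2 + 108*x - 216

The characteristic polynomial is χ_A(x) = (x - 6)^3, so the eigenvalues are known. The minimal polynomial is
  m_A(x) = Π_λ (x − λ)^{k_λ}
where k_λ is the size of the *largest* Jordan block for λ (equivalently, the smallest k with (A − λI)^k v = 0 for every generalised eigenvector v of λ).

  λ = 6: largest Jordan block has size 3, contributing (x − 6)^3

So m_A(x) = (x - 6)^3 = x^3 - 18*x^2 + 108*x - 216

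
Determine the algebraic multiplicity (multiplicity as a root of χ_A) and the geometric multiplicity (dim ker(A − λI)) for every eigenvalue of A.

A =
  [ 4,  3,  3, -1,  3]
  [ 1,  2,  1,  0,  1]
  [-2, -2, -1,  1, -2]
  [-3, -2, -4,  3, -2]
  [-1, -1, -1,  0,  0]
λ = 1: alg = 2, geom = 2; λ = 2: alg = 3, geom = 1

Step 1 — factor the characteristic polynomial to read off the algebraic multiplicities:
  χ_A(x) = (x - 2)^3*(x - 1)^2

Step 2 — compute geometric multiplicities via the rank-nullity identity g(λ) = n − rank(A − λI):
  rank(A − (1)·I) = 3, so dim ker(A − (1)·I) = n − 3 = 2
  rank(A − (2)·I) = 4, so dim ker(A − (2)·I) = n − 4 = 1

Summary:
  λ = 1: algebraic multiplicity = 2, geometric multiplicity = 2
  λ = 2: algebraic multiplicity = 3, geometric multiplicity = 1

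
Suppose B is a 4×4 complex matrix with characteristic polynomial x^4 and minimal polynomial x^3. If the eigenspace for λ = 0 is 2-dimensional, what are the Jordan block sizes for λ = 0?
Block sizes for λ = 0: [3, 1]

Step 1 — from the characteristic polynomial, algebraic multiplicity of λ = 0 is 4. From dim ker(B − (0)·I) = 2, there are exactly 2 Jordan blocks for λ = 0.
Step 2 — from the minimal polynomial, the factor (x − 0)^3 tells us the largest block for λ = 0 has size 3.
Step 3 — with total size 4, 2 blocks, and largest block 3, the block sizes (in nonincreasing order) are [3, 1].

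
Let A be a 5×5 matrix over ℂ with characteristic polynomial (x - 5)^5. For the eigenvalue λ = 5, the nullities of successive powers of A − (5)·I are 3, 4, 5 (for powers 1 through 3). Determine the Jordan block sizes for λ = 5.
Block sizes for λ = 5: [3, 1, 1]

From the dimensions of kernels of powers, the number of Jordan blocks of size at least j is d_j − d_{j−1} where d_j = dim ker(N^j) (with d_0 = 0). Computing the differences gives [3, 1, 1].
The number of blocks of size exactly k is (#blocks of size ≥ k) − (#blocks of size ≥ k + 1), so the partition is: 2 block(s) of size 1, 1 block(s) of size 3.
In nonincreasing order the block sizes are [3, 1, 1].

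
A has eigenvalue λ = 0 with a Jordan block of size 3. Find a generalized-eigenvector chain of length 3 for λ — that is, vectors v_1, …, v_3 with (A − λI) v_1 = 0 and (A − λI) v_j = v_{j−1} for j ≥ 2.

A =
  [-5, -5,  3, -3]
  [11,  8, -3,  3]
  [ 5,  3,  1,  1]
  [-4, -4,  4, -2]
A Jordan chain for λ = 0 of length 3:
v_1 = (6, -12, -2, 8)ᵀ
v_2 = (-5, 8, 3, -4)ᵀ
v_3 = (0, 1, 0, 0)ᵀ

Let N = A − (0)·I. We want v_3 with N^3 v_3 = 0 but N^2 v_3 ≠ 0; then v_{j-1} := N · v_j for j = 3, …, 2.

Pick v_3 = (0, 1, 0, 0)ᵀ.
Then v_2 = N · v_3 = (-5, 8, 3, -4)ᵀ.
Then v_1 = N · v_2 = (6, -12, -2, 8)ᵀ.

Sanity check: (A − (0)·I) v_1 = (0, 0, 0, 0)ᵀ = 0. ✓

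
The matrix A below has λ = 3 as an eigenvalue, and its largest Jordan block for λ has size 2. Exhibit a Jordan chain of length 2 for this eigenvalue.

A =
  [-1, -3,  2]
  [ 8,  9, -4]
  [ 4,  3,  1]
A Jordan chain for λ = 3 of length 2:
v_1 = (-4, 8, 4)ᵀ
v_2 = (1, 0, 0)ᵀ

Let N = A − (3)·I. We want v_2 with N^2 v_2 = 0 but N^1 v_2 ≠ 0; then v_{j-1} := N · v_j for j = 2, …, 2.

Pick v_2 = (1, 0, 0)ᵀ.
Then v_1 = N · v_2 = (-4, 8, 4)ᵀ.

Sanity check: (A − (3)·I) v_1 = (0, 0, 0)ᵀ = 0. ✓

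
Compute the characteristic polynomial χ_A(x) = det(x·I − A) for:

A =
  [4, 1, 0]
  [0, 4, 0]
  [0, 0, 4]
x^3 - 12*x^2 + 48*x - 64

Expanding det(x·I − A) (e.g. by cofactor expansion or by noting that A is similar to its Jordan form J, which has the same characteristic polynomial as A) gives
  χ_A(x) = x^3 - 12*x^2 + 48*x - 64
which factors as (x - 4)^3. The eigenvalues (with algebraic multiplicities) are λ = 4 with multiplicity 3.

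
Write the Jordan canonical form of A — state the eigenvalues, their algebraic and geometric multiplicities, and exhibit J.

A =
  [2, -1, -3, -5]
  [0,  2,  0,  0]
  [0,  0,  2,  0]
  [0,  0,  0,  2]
J_2(2) ⊕ J_1(2) ⊕ J_1(2)

The characteristic polynomial is
  det(x·I − A) = x^4 - 8*x^3 + 24*x^2 - 32*x + 16 = (x - 2)^4

Eigenvalues and multiplicities (the geometric multiplicity of λ is n − rank(A − λI), which equals the number of Jordan blocks for λ):
  λ = 2: algebraic multiplicity = 4, geometric multiplicity = 3

Determining the block sizes for each eigenvalue:
  λ = 2: 3 blocks summing to 4 forces exactly one block of size 2 and the rest size 1 → block sizes [2, 1, 1]

Assembling the blocks gives a Jordan form
J =
  [2, 1, 0, 0]
  [0, 2, 0, 0]
  [0, 0, 2, 0]
  [0, 0, 0, 2]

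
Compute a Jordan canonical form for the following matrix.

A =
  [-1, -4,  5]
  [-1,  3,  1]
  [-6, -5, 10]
J_3(4)

The characteristic polynomial is
  det(x·I − A) = x^3 - 12*x^2 + 48*x - 64 = (x - 4)^3

Eigenvalues and multiplicities (the geometric multiplicity of λ is n − rank(A − λI), which equals the number of Jordan blocks for λ):
  λ = 4: algebraic multiplicity = 3, geometric multiplicity = 1

Determining the block sizes for each eigenvalue:
  λ = 4: one block (gm = 1), so the single block has size am = 3 → block sizes [3]

Assembling the blocks gives a Jordan form
J =
  [4, 1, 0]
  [0, 4, 1]
  [0, 0, 4]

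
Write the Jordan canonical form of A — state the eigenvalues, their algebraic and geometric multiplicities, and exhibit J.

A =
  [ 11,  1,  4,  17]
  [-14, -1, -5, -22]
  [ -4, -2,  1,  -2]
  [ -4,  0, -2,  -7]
J_3(1) ⊕ J_1(1)

The characteristic polynomial is
  det(x·I − A) = x^4 - 4*x^3 + 6*x^2 - 4*x + 1 = (x - 1)^4

Eigenvalues and multiplicities (the geometric multiplicity of λ is n − rank(A − λI), which equals the number of Jordan blocks for λ):
  λ = 1: algebraic multiplicity = 4, geometric multiplicity = 2

Determining the block sizes for each eigenvalue:
  λ = 1: with am = 4 and gm = 2, the partition is not yet determined (e.g. several partitions of 4 into 2 parts exist). Let N = A − (1)·I. Computing rank(N^1) = 2, rank(N^2) = 1, rank(N^3) = 0; the number of blocks of size ≥ j is rank(N^{j−1}) − rank(N^j), giving [2, 1, 1]. So we have 1 block(s) of size 3, 1 block(s) of size 1 → block sizes [3, 1]

Assembling the blocks gives a Jordan form
J =
  [1, 1, 0, 0]
  [0, 1, 1, 0]
  [0, 0, 1, 0]
  [0, 0, 0, 1]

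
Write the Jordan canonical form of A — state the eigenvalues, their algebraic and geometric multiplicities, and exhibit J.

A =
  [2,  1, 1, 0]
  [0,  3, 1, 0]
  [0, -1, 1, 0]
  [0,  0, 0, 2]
J_2(2) ⊕ J_1(2) ⊕ J_1(2)

The characteristic polynomial is
  det(x·I − A) = x^4 - 8*x^3 + 24*x^2 - 32*x + 16 = (x - 2)^4

Eigenvalues and multiplicities (the geometric multiplicity of λ is n − rank(A − λI), which equals the number of Jordan blocks for λ):
  λ = 2: algebraic multiplicity = 4, geometric multiplicity = 3

Determining the block sizes for each eigenvalue:
  λ = 2: 3 blocks summing to 4 forces exactly one block of size 2 and the rest size 1 → block sizes [2, 1, 1]

Assembling the blocks gives a Jordan form
J =
  [2, 1, 0, 0]
  [0, 2, 0, 0]
  [0, 0, 2, 0]
  [0, 0, 0, 2]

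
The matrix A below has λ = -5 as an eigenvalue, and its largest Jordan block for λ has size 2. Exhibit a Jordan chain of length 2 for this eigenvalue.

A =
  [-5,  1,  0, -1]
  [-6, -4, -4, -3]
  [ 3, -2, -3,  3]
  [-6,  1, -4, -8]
A Jordan chain for λ = -5 of length 2:
v_1 = (0, -6, 3, -6)ᵀ
v_2 = (1, 0, 0, 0)ᵀ

Let N = A − (-5)·I. We want v_2 with N^2 v_2 = 0 but N^1 v_2 ≠ 0; then v_{j-1} := N · v_j for j = 2, …, 2.

Pick v_2 = (1, 0, 0, 0)ᵀ.
Then v_1 = N · v_2 = (0, -6, 3, -6)ᵀ.

Sanity check: (A − (-5)·I) v_1 = (0, 0, 0, 0)ᵀ = 0. ✓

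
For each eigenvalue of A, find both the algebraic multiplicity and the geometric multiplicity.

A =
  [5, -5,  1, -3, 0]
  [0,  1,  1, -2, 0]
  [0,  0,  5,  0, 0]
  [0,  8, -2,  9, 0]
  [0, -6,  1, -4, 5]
λ = 5: alg = 5, geom = 3

Step 1 — factor the characteristic polynomial to read off the algebraic multiplicities:
  χ_A(x) = (x - 5)^5

Step 2 — compute geometric multiplicities via the rank-nullity identity g(λ) = n − rank(A − λI):
  rank(A − (5)·I) = 2, so dim ker(A − (5)·I) = n − 2 = 3

Summary:
  λ = 5: algebraic multiplicity = 5, geometric multiplicity = 3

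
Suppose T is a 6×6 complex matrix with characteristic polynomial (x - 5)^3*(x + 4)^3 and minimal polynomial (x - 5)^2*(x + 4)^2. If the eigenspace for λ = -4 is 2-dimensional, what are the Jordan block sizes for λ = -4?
Block sizes for λ = -4: [2, 1]

Step 1 — from the characteristic polynomial, algebraic multiplicity of λ = -4 is 3. From dim ker(T − (-4)·I) = 2, there are exactly 2 Jordan blocks for λ = -4.
Step 2 — from the minimal polynomial, the factor (x + 4)^2 tells us the largest block for λ = -4 has size 2.
Step 3 — with total size 3, 2 blocks, and largest block 2, the block sizes (in nonincreasing order) are [2, 1].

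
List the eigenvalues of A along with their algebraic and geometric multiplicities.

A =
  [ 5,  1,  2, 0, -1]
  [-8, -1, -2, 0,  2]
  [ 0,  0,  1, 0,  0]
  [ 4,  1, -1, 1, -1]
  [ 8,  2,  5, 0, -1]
λ = 1: alg = 5, geom = 3

Step 1 — factor the characteristic polynomial to read off the algebraic multiplicities:
  χ_A(x) = (x - 1)^5

Step 2 — compute geometric multiplicities via the rank-nullity identity g(λ) = n − rank(A − λI):
  rank(A − (1)·I) = 2, so dim ker(A − (1)·I) = n − 2 = 3

Summary:
  λ = 1: algebraic multiplicity = 5, geometric multiplicity = 3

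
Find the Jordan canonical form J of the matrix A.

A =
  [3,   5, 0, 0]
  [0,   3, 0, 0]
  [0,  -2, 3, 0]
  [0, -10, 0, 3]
J_2(3) ⊕ J_1(3) ⊕ J_1(3)

The characteristic polynomial is
  det(x·I − A) = x^4 - 12*x^3 + 54*x^2 - 108*x + 81 = (x - 3)^4

Eigenvalues and multiplicities (the geometric multiplicity of λ is n − rank(A − λI), which equals the number of Jordan blocks for λ):
  λ = 3: algebraic multiplicity = 4, geometric multiplicity = 3

Determining the block sizes for each eigenvalue:
  λ = 3: 3 blocks summing to 4 forces exactly one block of size 2 and the rest size 1 → block sizes [2, 1, 1]

Assembling the blocks gives a Jordan form
J =
  [3, 1, 0, 0]
  [0, 3, 0, 0]
  [0, 0, 3, 0]
  [0, 0, 0, 3]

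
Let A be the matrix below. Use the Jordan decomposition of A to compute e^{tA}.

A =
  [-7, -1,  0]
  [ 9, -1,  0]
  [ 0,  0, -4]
e^{tA} =
  [-3*t*exp(-4*t) + exp(-4*t), -t*exp(-4*t), 0]
  [9*t*exp(-4*t), 3*t*exp(-4*t) + exp(-4*t), 0]
  [0, 0, exp(-4*t)]

Strategy: write A = P · J · P⁻¹ where J is a Jordan canonical form, so e^{tA} = P · e^{tJ} · P⁻¹, and e^{tJ} can be computed block-by-block.

A has Jordan form
J =
  [-4,  1,  0]
  [ 0, -4,  0]
  [ 0,  0, -4]
(up to reordering of blocks).

Per-block formulas:
  For a 2×2 Jordan block J_2(-4): exp(t · J_2(-4)) = e^(-4t)·(I + t·N), where N is the 2×2 nilpotent shift.
  For a 1×1 block at λ = -4: exp(t · [-4]) = [e^(-4t)].

After assembling e^{tJ} and conjugating by P, we get:

e^{tA} =
  [-3*t*exp(-4*t) + exp(-4*t), -t*exp(-4*t), 0]
  [9*t*exp(-4*t), 3*t*exp(-4*t) + exp(-4*t), 0]
  [0, 0, exp(-4*t)]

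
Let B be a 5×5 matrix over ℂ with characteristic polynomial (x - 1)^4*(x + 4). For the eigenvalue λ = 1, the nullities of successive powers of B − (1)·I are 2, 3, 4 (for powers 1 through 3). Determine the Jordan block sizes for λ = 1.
Block sizes for λ = 1: [3, 1]

From the dimensions of kernels of powers, the number of Jordan blocks of size at least j is d_j − d_{j−1} where d_j = dim ker(N^j) (with d_0 = 0). Computing the differences gives [2, 1, 1].
The number of blocks of size exactly k is (#blocks of size ≥ k) − (#blocks of size ≥ k + 1), so the partition is: 1 block(s) of size 1, 1 block(s) of size 3.
In nonincreasing order the block sizes are [3, 1].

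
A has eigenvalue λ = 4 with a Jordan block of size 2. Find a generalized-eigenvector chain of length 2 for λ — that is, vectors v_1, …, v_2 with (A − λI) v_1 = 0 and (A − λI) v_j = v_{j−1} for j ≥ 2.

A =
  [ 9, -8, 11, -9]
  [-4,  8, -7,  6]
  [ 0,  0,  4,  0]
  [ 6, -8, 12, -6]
A Jordan chain for λ = 4 of length 2:
v_1 = (-8, 4, 0, -8)ᵀ
v_2 = (0, 1, 0, 0)ᵀ

Let N = A − (4)·I. We want v_2 with N^2 v_2 = 0 but N^1 v_2 ≠ 0; then v_{j-1} := N · v_j for j = 2, …, 2.

Pick v_2 = (0, 1, 0, 0)ᵀ.
Then v_1 = N · v_2 = (-8, 4, 0, -8)ᵀ.

Sanity check: (A − (4)·I) v_1 = (0, 0, 0, 0)ᵀ = 0. ✓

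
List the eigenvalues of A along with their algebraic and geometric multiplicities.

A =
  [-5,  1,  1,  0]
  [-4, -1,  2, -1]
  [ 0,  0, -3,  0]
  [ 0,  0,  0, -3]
λ = -3: alg = 4, geom = 2

Step 1 — factor the characteristic polynomial to read off the algebraic multiplicities:
  χ_A(x) = (x + 3)^4

Step 2 — compute geometric multiplicities via the rank-nullity identity g(λ) = n − rank(A − λI):
  rank(A − (-3)·I) = 2, so dim ker(A − (-3)·I) = n − 2 = 2

Summary:
  λ = -3: algebraic multiplicity = 4, geometric multiplicity = 2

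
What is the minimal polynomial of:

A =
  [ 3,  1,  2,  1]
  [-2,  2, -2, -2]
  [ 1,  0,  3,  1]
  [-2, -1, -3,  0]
x^3 - 6*x^2 + 12*x - 8

The characteristic polynomial is χ_A(x) = (x - 2)^4, so the eigenvalues are known. The minimal polynomial is
  m_A(x) = Π_λ (x − λ)^{k_λ}
where k_λ is the size of the *largest* Jordan block for λ (equivalently, the smallest k with (A − λI)^k v = 0 for every generalised eigenvector v of λ).

  λ = 2: largest Jordan block has size 3, contributing (x − 2)^3

So m_A(x) = (x - 2)^3 = x^3 - 6*x^2 + 12*x - 8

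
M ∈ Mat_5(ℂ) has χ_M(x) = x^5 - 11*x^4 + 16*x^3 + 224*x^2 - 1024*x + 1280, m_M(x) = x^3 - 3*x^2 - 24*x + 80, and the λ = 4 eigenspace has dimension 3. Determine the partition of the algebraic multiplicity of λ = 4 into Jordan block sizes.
Block sizes for λ = 4: [2, 1, 1]

Step 1 — from the characteristic polynomial, algebraic multiplicity of λ = 4 is 4. From dim ker(M − (4)·I) = 3, there are exactly 3 Jordan blocks for λ = 4.
Step 2 — from the minimal polynomial, the factor (x − 4)^2 tells us the largest block for λ = 4 has size 2.
Step 3 — with total size 4, 3 blocks, and largest block 2, the block sizes (in nonincreasing order) are [2, 1, 1].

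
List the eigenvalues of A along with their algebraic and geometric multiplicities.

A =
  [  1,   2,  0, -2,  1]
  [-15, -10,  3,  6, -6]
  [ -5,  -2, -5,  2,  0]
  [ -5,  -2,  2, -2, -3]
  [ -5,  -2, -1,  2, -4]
λ = -4: alg = 5, geom = 3

Step 1 — factor the characteristic polynomial to read off the algebraic multiplicities:
  χ_A(x) = (x + 4)^5

Step 2 — compute geometric multiplicities via the rank-nullity identity g(λ) = n − rank(A − λI):
  rank(A − (-4)·I) = 2, so dim ker(A − (-4)·I) = n − 2 = 3

Summary:
  λ = -4: algebraic multiplicity = 5, geometric multiplicity = 3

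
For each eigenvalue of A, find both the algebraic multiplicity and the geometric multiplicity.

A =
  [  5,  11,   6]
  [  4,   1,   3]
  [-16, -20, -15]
λ = -3: alg = 3, geom = 1

Step 1 — factor the characteristic polynomial to read off the algebraic multiplicities:
  χ_A(x) = (x + 3)^3

Step 2 — compute geometric multiplicities via the rank-nullity identity g(λ) = n − rank(A − λI):
  rank(A − (-3)·I) = 2, so dim ker(A − (-3)·I) = n − 2 = 1

Summary:
  λ = -3: algebraic multiplicity = 3, geometric multiplicity = 1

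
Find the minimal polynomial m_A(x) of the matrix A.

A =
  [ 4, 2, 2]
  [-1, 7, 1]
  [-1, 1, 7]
x^2 - 12*x + 36

The characteristic polynomial is χ_A(x) = (x - 6)^3, so the eigenvalues are known. The minimal polynomial is
  m_A(x) = Π_λ (x − λ)^{k_λ}
where k_λ is the size of the *largest* Jordan block for λ (equivalently, the smallest k with (A − λI)^k v = 0 for every generalised eigenvector v of λ).

  λ = 6: largest Jordan block has size 2, contributing (x − 6)^2

So m_A(x) = (x - 6)^2 = x^2 - 12*x + 36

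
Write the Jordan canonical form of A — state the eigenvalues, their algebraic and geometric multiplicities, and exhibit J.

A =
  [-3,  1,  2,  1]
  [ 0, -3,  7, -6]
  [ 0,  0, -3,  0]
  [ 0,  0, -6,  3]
J_3(-3) ⊕ J_1(3)

The characteristic polynomial is
  det(x·I − A) = x^4 + 6*x^3 - 54*x - 81 = (x - 3)*(x + 3)^3

Eigenvalues and multiplicities (the geometric multiplicity of λ is n − rank(A − λI), which equals the number of Jordan blocks for λ):
  λ = -3: algebraic multiplicity = 3, geometric multiplicity = 1
  λ = 3: algebraic multiplicity = 1, geometric multiplicity = 1

Determining the block sizes for each eigenvalue:
  λ = -3: one block (gm = 1), so the single block has size am = 3 → block sizes [3]
  λ = 3: one block (gm = 1), so the single block has size am = 1 → block sizes [1]

Assembling the blocks gives a Jordan form
J =
  [-3,  1,  0, 0]
  [ 0, -3,  1, 0]
  [ 0,  0, -3, 0]
  [ 0,  0,  0, 3]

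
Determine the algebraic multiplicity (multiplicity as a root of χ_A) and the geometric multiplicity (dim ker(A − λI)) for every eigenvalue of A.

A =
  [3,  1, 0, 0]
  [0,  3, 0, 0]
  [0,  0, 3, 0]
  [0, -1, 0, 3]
λ = 3: alg = 4, geom = 3

Step 1 — factor the characteristic polynomial to read off the algebraic multiplicities:
  χ_A(x) = (x - 3)^4

Step 2 — compute geometric multiplicities via the rank-nullity identity g(λ) = n − rank(A − λI):
  rank(A − (3)·I) = 1, so dim ker(A − (3)·I) = n − 1 = 3

Summary:
  λ = 3: algebraic multiplicity = 4, geometric multiplicity = 3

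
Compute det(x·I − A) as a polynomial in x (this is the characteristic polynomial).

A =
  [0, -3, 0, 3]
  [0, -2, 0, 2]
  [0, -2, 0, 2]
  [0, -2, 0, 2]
x^4

Expanding det(x·I − A) (e.g. by cofactor expansion or by noting that A is similar to its Jordan form J, which has the same characteristic polynomial as A) gives
  χ_A(x) = x^4
which factors as x^4. The eigenvalues (with algebraic multiplicities) are λ = 0 with multiplicity 4.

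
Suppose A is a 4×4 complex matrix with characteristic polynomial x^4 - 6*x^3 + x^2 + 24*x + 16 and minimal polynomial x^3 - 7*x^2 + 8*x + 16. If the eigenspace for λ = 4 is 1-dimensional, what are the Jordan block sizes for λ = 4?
Block sizes for λ = 4: [2]

Step 1 — from the characteristic polynomial, algebraic multiplicity of λ = 4 is 2. From dim ker(A − (4)·I) = 1, there are exactly 1 Jordan blocks for λ = 4.
Step 2 — from the minimal polynomial, the factor (x − 4)^2 tells us the largest block for λ = 4 has size 2.
Step 3 — with total size 2, 1 blocks, and largest block 2, the block sizes (in nonincreasing order) are [2].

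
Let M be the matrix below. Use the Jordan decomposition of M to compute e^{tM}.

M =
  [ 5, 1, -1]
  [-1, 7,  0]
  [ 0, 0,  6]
e^{tM} =
  [-t*exp(6*t) + exp(6*t), t*exp(6*t), t^2*exp(6*t)/2 - t*exp(6*t)]
  [-t*exp(6*t), t*exp(6*t) + exp(6*t), t^2*exp(6*t)/2]
  [0, 0, exp(6*t)]

Strategy: write M = P · J · P⁻¹ where J is a Jordan canonical form, so e^{tM} = P · e^{tJ} · P⁻¹, and e^{tJ} can be computed block-by-block.

M has Jordan form
J =
  [6, 1, 0]
  [0, 6, 1]
  [0, 0, 6]
(up to reordering of blocks).

Per-block formulas:
  For a 3×3 Jordan block J_3(6): exp(t · J_3(6)) = e^(6t)·(I + t·N + (t^2/2)·N^2), where N is the 3×3 nilpotent shift.

After assembling e^{tJ} and conjugating by P, we get:

e^{tM} =
  [-t*exp(6*t) + exp(6*t), t*exp(6*t), t^2*exp(6*t)/2 - t*exp(6*t)]
  [-t*exp(6*t), t*exp(6*t) + exp(6*t), t^2*exp(6*t)/2]
  [0, 0, exp(6*t)]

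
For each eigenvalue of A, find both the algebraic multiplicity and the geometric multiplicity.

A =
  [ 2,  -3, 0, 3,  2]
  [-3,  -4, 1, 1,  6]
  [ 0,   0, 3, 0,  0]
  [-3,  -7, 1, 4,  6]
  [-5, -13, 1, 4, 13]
λ = 3: alg = 4, geom = 2; λ = 6: alg = 1, geom = 1

Step 1 — factor the characteristic polynomial to read off the algebraic multiplicities:
  χ_A(x) = (x - 6)*(x - 3)^4

Step 2 — compute geometric multiplicities via the rank-nullity identity g(λ) = n − rank(A − λI):
  rank(A − (3)·I) = 3, so dim ker(A − (3)·I) = n − 3 = 2
  rank(A − (6)·I) = 4, so dim ker(A − (6)·I) = n − 4 = 1

Summary:
  λ = 3: algebraic multiplicity = 4, geometric multiplicity = 2
  λ = 6: algebraic multiplicity = 1, geometric multiplicity = 1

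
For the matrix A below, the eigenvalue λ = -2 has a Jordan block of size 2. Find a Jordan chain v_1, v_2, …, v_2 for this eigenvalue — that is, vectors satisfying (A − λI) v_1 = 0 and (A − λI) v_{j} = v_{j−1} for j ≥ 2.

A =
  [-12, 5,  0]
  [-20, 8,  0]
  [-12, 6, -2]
A Jordan chain for λ = -2 of length 2:
v_1 = (-10, -20, -12)ᵀ
v_2 = (1, 0, 0)ᵀ

Let N = A − (-2)·I. We want v_2 with N^2 v_2 = 0 but N^1 v_2 ≠ 0; then v_{j-1} := N · v_j for j = 2, …, 2.

Pick v_2 = (1, 0, 0)ᵀ.
Then v_1 = N · v_2 = (-10, -20, -12)ᵀ.

Sanity check: (A − (-2)·I) v_1 = (0, 0, 0)ᵀ = 0. ✓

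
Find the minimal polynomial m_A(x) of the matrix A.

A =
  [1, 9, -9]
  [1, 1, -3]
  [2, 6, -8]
x^2 + 4*x + 4

The characteristic polynomial is χ_A(x) = (x + 2)^3, so the eigenvalues are known. The minimal polynomial is
  m_A(x) = Π_λ (x − λ)^{k_λ}
where k_λ is the size of the *largest* Jordan block for λ (equivalently, the smallest k with (A − λI)^k v = 0 for every generalised eigenvector v of λ).

  λ = -2: largest Jordan block has size 2, contributing (x + 2)^2

So m_A(x) = (x + 2)^2 = x^2 + 4*x + 4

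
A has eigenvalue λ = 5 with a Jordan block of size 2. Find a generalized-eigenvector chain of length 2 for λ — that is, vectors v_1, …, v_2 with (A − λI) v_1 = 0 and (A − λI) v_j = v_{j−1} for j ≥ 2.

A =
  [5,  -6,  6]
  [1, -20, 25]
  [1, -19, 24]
A Jordan chain for λ = 5 of length 2:
v_1 = (0, 1, 1)ᵀ
v_2 = (1, 0, 0)ᵀ

Let N = A − (5)·I. We want v_2 with N^2 v_2 = 0 but N^1 v_2 ≠ 0; then v_{j-1} := N · v_j for j = 2, …, 2.

Pick v_2 = (1, 0, 0)ᵀ.
Then v_1 = N · v_2 = (0, 1, 1)ᵀ.

Sanity check: (A − (5)·I) v_1 = (0, 0, 0)ᵀ = 0. ✓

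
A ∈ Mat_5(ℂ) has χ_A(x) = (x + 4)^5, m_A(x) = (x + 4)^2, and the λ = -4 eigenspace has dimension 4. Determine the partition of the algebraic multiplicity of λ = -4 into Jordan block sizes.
Block sizes for λ = -4: [2, 1, 1, 1]

Step 1 — from the characteristic polynomial, algebraic multiplicity of λ = -4 is 5. From dim ker(A − (-4)·I) = 4, there are exactly 4 Jordan blocks for λ = -4.
Step 2 — from the minimal polynomial, the factor (x + 4)^2 tells us the largest block for λ = -4 has size 2.
Step 3 — with total size 5, 4 blocks, and largest block 2, the block sizes (in nonincreasing order) are [2, 1, 1, 1].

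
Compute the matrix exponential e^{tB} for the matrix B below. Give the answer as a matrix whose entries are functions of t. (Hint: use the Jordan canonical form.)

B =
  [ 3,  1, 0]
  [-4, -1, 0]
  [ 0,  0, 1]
e^{tB} =
  [2*t*exp(t) + exp(t), t*exp(t), 0]
  [-4*t*exp(t), -2*t*exp(t) + exp(t), 0]
  [0, 0, exp(t)]

Strategy: write B = P · J · P⁻¹ where J is a Jordan canonical form, so e^{tB} = P · e^{tJ} · P⁻¹, and e^{tJ} can be computed block-by-block.

B has Jordan form
J =
  [1, 1, 0]
  [0, 1, 0]
  [0, 0, 1]
(up to reordering of blocks).

Per-block formulas:
  For a 2×2 Jordan block J_2(1): exp(t · J_2(1)) = e^(1t)·(I + t·N), where N is the 2×2 nilpotent shift.
  For a 1×1 block at λ = 1: exp(t · [1]) = [e^(1t)].

After assembling e^{tJ} and conjugating by P, we get:

e^{tB} =
  [2*t*exp(t) + exp(t), t*exp(t), 0]
  [-4*t*exp(t), -2*t*exp(t) + exp(t), 0]
  [0, 0, exp(t)]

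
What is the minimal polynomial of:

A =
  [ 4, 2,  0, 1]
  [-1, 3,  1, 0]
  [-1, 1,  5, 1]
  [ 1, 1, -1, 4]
x^3 - 12*x^2 + 48*x - 64

The characteristic polynomial is χ_A(x) = (x - 4)^4, so the eigenvalues are known. The minimal polynomial is
  m_A(x) = Π_λ (x − λ)^{k_λ}
where k_λ is the size of the *largest* Jordan block for λ (equivalently, the smallest k with (A − λI)^k v = 0 for every generalised eigenvector v of λ).

  λ = 4: largest Jordan block has size 3, contributing (x − 4)^3

So m_A(x) = (x - 4)^3 = x^3 - 12*x^2 + 48*x - 64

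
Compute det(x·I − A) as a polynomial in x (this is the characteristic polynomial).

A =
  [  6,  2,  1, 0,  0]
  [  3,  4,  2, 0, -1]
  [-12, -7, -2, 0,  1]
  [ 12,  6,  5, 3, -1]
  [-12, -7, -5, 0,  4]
x^5 - 15*x^4 + 90*x^3 - 270*x^2 + 405*x - 243

Expanding det(x·I − A) (e.g. by cofactor expansion or by noting that A is similar to its Jordan form J, which has the same characteristic polynomial as A) gives
  χ_A(x) = x^5 - 15*x^4 + 90*x^3 - 270*x^2 + 405*x - 243
which factors as (x - 3)^5. The eigenvalues (with algebraic multiplicities) are λ = 3 with multiplicity 5.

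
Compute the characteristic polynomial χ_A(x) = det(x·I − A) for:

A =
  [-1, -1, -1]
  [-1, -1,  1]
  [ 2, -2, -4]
x^3 + 6*x^2 + 12*x + 8

Expanding det(x·I − A) (e.g. by cofactor expansion or by noting that A is similar to its Jordan form J, which has the same characteristic polynomial as A) gives
  χ_A(x) = x^3 + 6*x^2 + 12*x + 8
which factors as (x + 2)^3. The eigenvalues (with algebraic multiplicities) are λ = -2 with multiplicity 3.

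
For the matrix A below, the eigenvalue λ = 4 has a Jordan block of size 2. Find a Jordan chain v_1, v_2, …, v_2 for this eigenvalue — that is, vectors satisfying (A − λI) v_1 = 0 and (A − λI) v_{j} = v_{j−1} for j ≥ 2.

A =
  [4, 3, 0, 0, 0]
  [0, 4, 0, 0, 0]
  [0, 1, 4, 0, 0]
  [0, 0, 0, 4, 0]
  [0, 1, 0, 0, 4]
A Jordan chain for λ = 4 of length 2:
v_1 = (3, 0, 1, 0, 1)ᵀ
v_2 = (0, 1, 0, 0, 0)ᵀ

Let N = A − (4)·I. We want v_2 with N^2 v_2 = 0 but N^1 v_2 ≠ 0; then v_{j-1} := N · v_j for j = 2, …, 2.

Pick v_2 = (0, 1, 0, 0, 0)ᵀ.
Then v_1 = N · v_2 = (3, 0, 1, 0, 1)ᵀ.

Sanity check: (A − (4)·I) v_1 = (0, 0, 0, 0, 0)ᵀ = 0. ✓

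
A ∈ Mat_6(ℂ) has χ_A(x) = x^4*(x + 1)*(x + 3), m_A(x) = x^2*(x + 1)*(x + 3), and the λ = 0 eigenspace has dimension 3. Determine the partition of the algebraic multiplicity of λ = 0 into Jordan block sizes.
Block sizes for λ = 0: [2, 1, 1]

Step 1 — from the characteristic polynomial, algebraic multiplicity of λ = 0 is 4. From dim ker(A − (0)·I) = 3, there are exactly 3 Jordan blocks for λ = 0.
Step 2 — from the minimal polynomial, the factor (x − 0)^2 tells us the largest block for λ = 0 has size 2.
Step 3 — with total size 4, 3 blocks, and largest block 2, the block sizes (in nonincreasing order) are [2, 1, 1].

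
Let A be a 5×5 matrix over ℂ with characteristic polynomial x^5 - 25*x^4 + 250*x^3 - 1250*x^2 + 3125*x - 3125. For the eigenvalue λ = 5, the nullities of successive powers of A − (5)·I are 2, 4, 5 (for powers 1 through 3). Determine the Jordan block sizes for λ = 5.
Block sizes for λ = 5: [3, 2]

From the dimensions of kernels of powers, the number of Jordan blocks of size at least j is d_j − d_{j−1} where d_j = dim ker(N^j) (with d_0 = 0). Computing the differences gives [2, 2, 1].
The number of blocks of size exactly k is (#blocks of size ≥ k) − (#blocks of size ≥ k + 1), so the partition is: 1 block(s) of size 2, 1 block(s) of size 3.
In nonincreasing order the block sizes are [3, 2].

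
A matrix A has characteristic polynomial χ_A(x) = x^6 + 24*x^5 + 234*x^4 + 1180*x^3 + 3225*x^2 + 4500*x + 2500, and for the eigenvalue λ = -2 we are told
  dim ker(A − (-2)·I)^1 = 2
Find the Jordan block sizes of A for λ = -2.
Block sizes for λ = -2: [1, 1]

From the dimensions of kernels of powers, the number of Jordan blocks of size at least j is d_j − d_{j−1} where d_j = dim ker(N^j) (with d_0 = 0). Computing the differences gives [2].
The number of blocks of size exactly k is (#blocks of size ≥ k) − (#blocks of size ≥ k + 1), so the partition is: 2 block(s) of size 1.
In nonincreasing order the block sizes are [1, 1].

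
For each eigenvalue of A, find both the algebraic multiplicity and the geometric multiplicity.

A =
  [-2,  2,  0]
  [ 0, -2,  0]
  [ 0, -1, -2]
λ = -2: alg = 3, geom = 2

Step 1 — factor the characteristic polynomial to read off the algebraic multiplicities:
  χ_A(x) = (x + 2)^3

Step 2 — compute geometric multiplicities via the rank-nullity identity g(λ) = n − rank(A − λI):
  rank(A − (-2)·I) = 1, so dim ker(A − (-2)·I) = n − 1 = 2

Summary:
  λ = -2: algebraic multiplicity = 3, geometric multiplicity = 2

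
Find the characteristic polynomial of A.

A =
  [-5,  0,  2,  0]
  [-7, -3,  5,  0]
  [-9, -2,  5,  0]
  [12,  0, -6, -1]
x^4 + 4*x^3 + 6*x^2 + 4*x + 1

Expanding det(x·I − A) (e.g. by cofactor expansion or by noting that A is similar to its Jordan form J, which has the same characteristic polynomial as A) gives
  χ_A(x) = x^4 + 4*x^3 + 6*x^2 + 4*x + 1
which factors as (x + 1)^4. The eigenvalues (with algebraic multiplicities) are λ = -1 with multiplicity 4.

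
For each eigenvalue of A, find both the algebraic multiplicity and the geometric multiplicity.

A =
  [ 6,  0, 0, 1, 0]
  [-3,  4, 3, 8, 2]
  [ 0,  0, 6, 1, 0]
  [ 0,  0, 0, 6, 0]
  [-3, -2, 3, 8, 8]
λ = 6: alg = 5, geom = 3

Step 1 — factor the characteristic polynomial to read off the algebraic multiplicities:
  χ_A(x) = (x - 6)^5

Step 2 — compute geometric multiplicities via the rank-nullity identity g(λ) = n − rank(A − λI):
  rank(A − (6)·I) = 2, so dim ker(A − (6)·I) = n − 2 = 3

Summary:
  λ = 6: algebraic multiplicity = 5, geometric multiplicity = 3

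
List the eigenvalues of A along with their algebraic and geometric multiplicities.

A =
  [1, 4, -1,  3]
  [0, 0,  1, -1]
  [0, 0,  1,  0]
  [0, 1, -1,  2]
λ = 1: alg = 4, geom = 2

Step 1 — factor the characteristic polynomial to read off the algebraic multiplicities:
  χ_A(x) = (x - 1)^4

Step 2 — compute geometric multiplicities via the rank-nullity identity g(λ) = n − rank(A − λI):
  rank(A − (1)·I) = 2, so dim ker(A − (1)·I) = n − 2 = 2

Summary:
  λ = 1: algebraic multiplicity = 4, geometric multiplicity = 2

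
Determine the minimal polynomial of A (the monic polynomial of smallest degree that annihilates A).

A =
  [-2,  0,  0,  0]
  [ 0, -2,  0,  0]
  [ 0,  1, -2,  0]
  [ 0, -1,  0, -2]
x^2 + 4*x + 4

The characteristic polynomial is χ_A(x) = (x + 2)^4, so the eigenvalues are known. The minimal polynomial is
  m_A(x) = Π_λ (x − λ)^{k_λ}
where k_λ is the size of the *largest* Jordan block for λ (equivalently, the smallest k with (A − λI)^k v = 0 for every generalised eigenvector v of λ).

  λ = -2: largest Jordan block has size 2, contributing (x + 2)^2

So m_A(x) = (x + 2)^2 = x^2 + 4*x + 4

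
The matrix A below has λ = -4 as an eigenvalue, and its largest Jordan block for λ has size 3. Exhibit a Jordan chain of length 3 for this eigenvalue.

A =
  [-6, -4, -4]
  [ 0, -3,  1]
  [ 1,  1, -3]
A Jordan chain for λ = -4 of length 3:
v_1 = (0, 1, -1)ᵀ
v_2 = (-2, 0, 1)ᵀ
v_3 = (1, 0, 0)ᵀ

Let N = A − (-4)·I. We want v_3 with N^3 v_3 = 0 but N^2 v_3 ≠ 0; then v_{j-1} := N · v_j for j = 3, …, 2.

Pick v_3 = (1, 0, 0)ᵀ.
Then v_2 = N · v_3 = (-2, 0, 1)ᵀ.
Then v_1 = N · v_2 = (0, 1, -1)ᵀ.

Sanity check: (A − (-4)·I) v_1 = (0, 0, 0)ᵀ = 0. ✓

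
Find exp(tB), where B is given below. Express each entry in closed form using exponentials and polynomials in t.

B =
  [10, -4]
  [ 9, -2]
e^{tB} =
  [6*t*exp(4*t) + exp(4*t), -4*t*exp(4*t)]
  [9*t*exp(4*t), -6*t*exp(4*t) + exp(4*t)]

Strategy: write B = P · J · P⁻¹ where J is a Jordan canonical form, so e^{tB} = P · e^{tJ} · P⁻¹, and e^{tJ} can be computed block-by-block.

B has Jordan form
J =
  [4, 1]
  [0, 4]
(up to reordering of blocks).

Per-block formulas:
  For a 2×2 Jordan block J_2(4): exp(t · J_2(4)) = e^(4t)·(I + t·N), where N is the 2×2 nilpotent shift.

After assembling e^{tJ} and conjugating by P, we get:

e^{tB} =
  [6*t*exp(4*t) + exp(4*t), -4*t*exp(4*t)]
  [9*t*exp(4*t), -6*t*exp(4*t) + exp(4*t)]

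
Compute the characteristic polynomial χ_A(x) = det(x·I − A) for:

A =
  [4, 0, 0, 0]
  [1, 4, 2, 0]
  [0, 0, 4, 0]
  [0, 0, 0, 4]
x^4 - 16*x^3 + 96*x^2 - 256*x + 256

Expanding det(x·I − A) (e.g. by cofactor expansion or by noting that A is similar to its Jordan form J, which has the same characteristic polynomial as A) gives
  χ_A(x) = x^4 - 16*x^3 + 96*x^2 - 256*x + 256
which factors as (x - 4)^4. The eigenvalues (with algebraic multiplicities) are λ = 4 with multiplicity 4.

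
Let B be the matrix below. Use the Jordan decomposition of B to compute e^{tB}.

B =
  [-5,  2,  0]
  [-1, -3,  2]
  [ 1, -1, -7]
e^{tB} =
  [-t^2*exp(-5*t) + exp(-5*t), 2*t^2*exp(-5*t) + 2*t*exp(-5*t), 2*t^2*exp(-5*t)]
  [-t*exp(-5*t), 2*t*exp(-5*t) + exp(-5*t), 2*t*exp(-5*t)]
  [-t^2*exp(-5*t)/2 + t*exp(-5*t), t^2*exp(-5*t) - t*exp(-5*t), t^2*exp(-5*t) - 2*t*exp(-5*t) + exp(-5*t)]

Strategy: write B = P · J · P⁻¹ where J is a Jordan canonical form, so e^{tB} = P · e^{tJ} · P⁻¹, and e^{tJ} can be computed block-by-block.

B has Jordan form
J =
  [-5,  1,  0]
  [ 0, -5,  1]
  [ 0,  0, -5]
(up to reordering of blocks).

Per-block formulas:
  For a 3×3 Jordan block J_3(-5): exp(t · J_3(-5)) = e^(-5t)·(I + t·N + (t^2/2)·N^2), where N is the 3×3 nilpotent shift.

After assembling e^{tJ} and conjugating by P, we get:

e^{tB} =
  [-t^2*exp(-5*t) + exp(-5*t), 2*t^2*exp(-5*t) + 2*t*exp(-5*t), 2*t^2*exp(-5*t)]
  [-t*exp(-5*t), 2*t*exp(-5*t) + exp(-5*t), 2*t*exp(-5*t)]
  [-t^2*exp(-5*t)/2 + t*exp(-5*t), t^2*exp(-5*t) - t*exp(-5*t), t^2*exp(-5*t) - 2*t*exp(-5*t) + exp(-5*t)]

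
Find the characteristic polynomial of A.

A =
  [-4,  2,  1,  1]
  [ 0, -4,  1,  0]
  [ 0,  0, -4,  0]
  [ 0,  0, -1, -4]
x^4 + 16*x^3 + 96*x^2 + 256*x + 256

Expanding det(x·I − A) (e.g. by cofactor expansion or by noting that A is similar to its Jordan form J, which has the same characteristic polynomial as A) gives
  χ_A(x) = x^4 + 16*x^3 + 96*x^2 + 256*x + 256
which factors as (x + 4)^4. The eigenvalues (with algebraic multiplicities) are λ = -4 with multiplicity 4.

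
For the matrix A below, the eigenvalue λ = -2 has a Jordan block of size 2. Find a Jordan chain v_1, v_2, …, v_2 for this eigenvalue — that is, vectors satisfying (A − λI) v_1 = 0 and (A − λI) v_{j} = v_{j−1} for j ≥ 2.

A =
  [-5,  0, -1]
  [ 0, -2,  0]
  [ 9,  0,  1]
A Jordan chain for λ = -2 of length 2:
v_1 = (-3, 0, 9)ᵀ
v_2 = (1, 0, 0)ᵀ

Let N = A − (-2)·I. We want v_2 with N^2 v_2 = 0 but N^1 v_2 ≠ 0; then v_{j-1} := N · v_j for j = 2, …, 2.

Pick v_2 = (1, 0, 0)ᵀ.
Then v_1 = N · v_2 = (-3, 0, 9)ᵀ.

Sanity check: (A − (-2)·I) v_1 = (0, 0, 0)ᵀ = 0. ✓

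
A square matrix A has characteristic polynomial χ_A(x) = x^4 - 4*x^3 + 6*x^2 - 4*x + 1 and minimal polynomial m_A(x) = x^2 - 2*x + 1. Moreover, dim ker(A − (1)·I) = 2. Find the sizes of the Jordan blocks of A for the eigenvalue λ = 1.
Block sizes for λ = 1: [2, 2]

Step 1 — from the characteristic polynomial, algebraic multiplicity of λ = 1 is 4. From dim ker(A − (1)·I) = 2, there are exactly 2 Jordan blocks for λ = 1.
Step 2 — from the minimal polynomial, the factor (x − 1)^2 tells us the largest block for λ = 1 has size 2.
Step 3 — with total size 4, 2 blocks, and largest block 2, the block sizes (in nonincreasing order) are [2, 2].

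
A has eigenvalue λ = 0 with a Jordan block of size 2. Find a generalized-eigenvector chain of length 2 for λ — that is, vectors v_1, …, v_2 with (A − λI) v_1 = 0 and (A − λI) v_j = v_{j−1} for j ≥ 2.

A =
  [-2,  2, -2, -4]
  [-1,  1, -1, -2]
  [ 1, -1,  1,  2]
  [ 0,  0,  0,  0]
A Jordan chain for λ = 0 of length 2:
v_1 = (-2, -1, 1, 0)ᵀ
v_2 = (1, 0, 0, 0)ᵀ

Let N = A − (0)·I. We want v_2 with N^2 v_2 = 0 but N^1 v_2 ≠ 0; then v_{j-1} := N · v_j for j = 2, …, 2.

Pick v_2 = (1, 0, 0, 0)ᵀ.
Then v_1 = N · v_2 = (-2, -1, 1, 0)ᵀ.

Sanity check: (A − (0)·I) v_1 = (0, 0, 0, 0)ᵀ = 0. ✓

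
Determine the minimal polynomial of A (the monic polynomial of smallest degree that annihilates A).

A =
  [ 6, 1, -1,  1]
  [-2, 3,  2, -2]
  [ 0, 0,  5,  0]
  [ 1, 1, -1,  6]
x^2 - 10*x + 25

The characteristic polynomial is χ_A(x) = (x - 5)^4, so the eigenvalues are known. The minimal polynomial is
  m_A(x) = Π_λ (x − λ)^{k_λ}
where k_λ is the size of the *largest* Jordan block for λ (equivalently, the smallest k with (A − λI)^k v = 0 for every generalised eigenvector v of λ).

  λ = 5: largest Jordan block has size 2, contributing (x − 5)^2

So m_A(x) = (x - 5)^2 = x^2 - 10*x + 25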